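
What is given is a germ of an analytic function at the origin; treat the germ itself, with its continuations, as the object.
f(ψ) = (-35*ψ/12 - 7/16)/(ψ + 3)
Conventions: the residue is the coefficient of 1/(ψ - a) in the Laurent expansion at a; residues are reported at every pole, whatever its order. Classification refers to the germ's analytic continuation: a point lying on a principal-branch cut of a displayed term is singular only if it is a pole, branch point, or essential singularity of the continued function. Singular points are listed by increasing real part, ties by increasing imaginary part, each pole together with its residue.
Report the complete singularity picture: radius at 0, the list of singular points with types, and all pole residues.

Denominator factor (ψ + 3): pole of order 1 at -3, modulus 3.
The radius of convergence is the smallest modulus among the singular points: 3.
At the order-1 pole -3 set g(ψ) = (ψ - (-3))*f(ψ) = -35*ψ/12 - 7/16.
Simple pole: residue = g(a) at a = -3, which is 133/16.

Radius of convergence at 0: 3.
At -3: a pole of order 1; residue 133/16.


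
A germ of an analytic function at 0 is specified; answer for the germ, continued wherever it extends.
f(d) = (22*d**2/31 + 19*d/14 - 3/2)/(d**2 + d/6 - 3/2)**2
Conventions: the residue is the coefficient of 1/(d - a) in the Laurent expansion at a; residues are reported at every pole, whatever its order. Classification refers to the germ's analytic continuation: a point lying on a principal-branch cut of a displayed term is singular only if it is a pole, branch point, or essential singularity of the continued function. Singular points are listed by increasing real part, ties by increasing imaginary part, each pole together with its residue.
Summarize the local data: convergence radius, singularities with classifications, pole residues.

Radius of convergence at 0: -1/12 + (1/12)*sqrt(217).
At -1/12 - (1/12)*sqrt(217): a pole of order 2; residue -(251010/10218313)*sqrt(217).
At -1/12 + (1/12)*sqrt(217): a pole of order 2; residue (251010/10218313)*sqrt(217).

Denominator factor (d**2 + d/6 - 3/2)^2: discriminant 217/36, real irrational roots -1/12 + (1/12)*sqrt(217) and -1/12 - (1/12)*sqrt(217); poles of order 2, moduli -1/12 + (1/12)*sqrt(217) and 1/12 + (1/12)*sqrt(217).
The radius of convergence is the smallest modulus among the singular points: -1/12 + (1/12)*sqrt(217).
The factor d**2 + d/6 - 3/2 splits as (d - a)(d - a') with a = -1/12 - (1/12)*sqrt(217), a' = -1/12 + (1/12)*sqrt(217). At the order-2 pole a set g(d) = (d - a)^2*f(d) = [22*d**2/31 + 19*d/14 - 3/2] / (d - a')^2.
Order-2 pole: residue = g'(a); g'(-1/12 - (1/12)*sqrt(217)) = -(251010/10218313)*sqrt(217), so the residue is -(251010/10218313)*sqrt(217).
The factor d**2 + d/6 - 3/2 splits as (d - a)(d - a') with a = -1/12 + (1/12)*sqrt(217), a' = -1/12 - (1/12)*sqrt(217). At the order-2 pole a set g(d) = (d - a)^2*f(d) = [22*d**2/31 + 19*d/14 - 3/2] / (d - a')^2.
Order-2 pole: residue = g'(a); g'(-1/12 + (1/12)*sqrt(217)) = (251010/10218313)*sqrt(217), so the residue is (251010/10218313)*sqrt(217).
List the singular points by increasing real part (a conjugate pair: the negative imaginary part first).


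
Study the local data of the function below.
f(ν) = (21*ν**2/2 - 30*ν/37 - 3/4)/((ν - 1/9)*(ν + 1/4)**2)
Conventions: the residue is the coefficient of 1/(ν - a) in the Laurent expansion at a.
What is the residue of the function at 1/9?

At the order-1 pole 1/9 set g(ν) = (ν - (1/9))*f(ν) = (21*ν**2/2 - 30*ν/37 - 3/4)/(ν + 1/4)**2.
Simple pole: residue = g(a) at a = 1/9, which is -34068/6253.

The residue is -34068/6253.


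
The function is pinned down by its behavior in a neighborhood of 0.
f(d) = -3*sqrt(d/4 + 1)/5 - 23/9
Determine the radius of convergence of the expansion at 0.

The radius of convergence is 4.

Branch term (-3/5)*sqrt(1 - d/(-4)): its argument vanishes at d = -4, a square-root branch point, modulus 4.
The radius of convergence is the smallest modulus among the singular points: 4.


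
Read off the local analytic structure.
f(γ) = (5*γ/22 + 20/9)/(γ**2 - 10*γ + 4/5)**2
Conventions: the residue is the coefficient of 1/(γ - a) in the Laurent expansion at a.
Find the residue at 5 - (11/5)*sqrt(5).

The residue is (3325/1054152)*sqrt(5).

The factor γ**2 - 10*γ + 4/5 splits as (γ - a)(γ - a') with a = 5 - (11/5)*sqrt(5), a' = 5 + (11/5)*sqrt(5). At the order-2 pole a set g(γ) = (γ - a)^2*f(γ) = [5*γ/22 + 20/9] / (γ - a')^2.
Order-2 pole: residue = g'(a); g'(5 - (11/5)*sqrt(5)) = (3325/1054152)*sqrt(5), so the residue is (3325/1054152)*sqrt(5).


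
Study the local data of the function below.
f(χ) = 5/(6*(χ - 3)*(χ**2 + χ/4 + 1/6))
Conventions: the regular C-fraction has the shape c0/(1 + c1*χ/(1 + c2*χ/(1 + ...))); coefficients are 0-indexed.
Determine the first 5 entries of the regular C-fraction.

The regular C-fraction coefficients are [-5/3, 7/6, -33/7, 391/77, -112/4301].

Taylor coefficients (expand at 0): a_0 = -5/3, a_1 = 35/18, a_2 = 745/108, a_3 = -14305/648, a_4 = -32255/3888.
c0 = a_0 = -5/3. Peel one level at a time: if S = 1 + c*χ/S' with S'(0) = 1, then c is the χ-coefficient of S and S' = c*χ/(S - 1).
S_1 = c0/f = 1 + (7/6)*χ + (11/2)*χ^2 + ...; c1 = 7/6.
S_2 = c1*χ/(S_1 - 1) = 1 + (-33/7)*χ + (1173/49)*χ^2 + ...; c2 = -33/7.
S_3 = c2*χ/(S_2 - 1) = 1 + (391/77)*χ + (16/121)*χ^2 + ...; c3 = 391/77.
S_4 = c3*χ/(S_3 - 1) = 1 + (-112/4301)*χ + ...; c4 = -112/4301.


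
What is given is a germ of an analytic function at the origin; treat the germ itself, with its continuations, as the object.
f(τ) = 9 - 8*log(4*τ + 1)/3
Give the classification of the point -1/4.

The point is a logarithmic branch point.

The term (-8/3)*log(1 - τ/(-1/4)) has argument 1 - -1/4/(-1/4) = 0 at -1/4: a logarithmic (infinitely-sheeted) branch point; the remaining terms are analytic or single-valued there.


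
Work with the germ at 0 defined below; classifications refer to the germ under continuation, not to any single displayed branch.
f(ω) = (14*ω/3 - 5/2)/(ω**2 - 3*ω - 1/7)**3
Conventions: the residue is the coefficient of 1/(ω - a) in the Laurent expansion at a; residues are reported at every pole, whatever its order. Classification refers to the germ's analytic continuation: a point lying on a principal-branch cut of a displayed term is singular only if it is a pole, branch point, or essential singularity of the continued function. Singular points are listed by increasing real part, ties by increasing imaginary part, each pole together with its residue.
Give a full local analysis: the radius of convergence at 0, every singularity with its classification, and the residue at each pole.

Denominator factor (ω**2 - 3*ω - 1/7)^3: discriminant 67/7, real irrational roots 3/2 + (1/14)*sqrt(469) and 3/2 - (1/14)*sqrt(469); poles of order 3, moduli 3/2 + (1/14)*sqrt(469) and -3/2 + (1/14)*sqrt(469).
The radius of convergence is the smallest modulus among the singular points: -3/2 + (1/14)*sqrt(469).
The factor ω**2 - 3*ω - 1/7 splits as (ω - a)(ω - a') with a = 3/2 - (1/14)*sqrt(469), a' = 3/2 + (1/14)*sqrt(469). At the order-3 pole a set g(ω) = (ω - a)^3*f(ω) = [14*ω/3 - 5/2] / (ω - a')^3.
Order-3 pole: residue = g''(a)/2; g''(3/2 - (1/14)*sqrt(469)) = -(2646/300763)*sqrt(469), so the residue is -(1323/300763)*sqrt(469).
The factor ω**2 - 3*ω - 1/7 splits as (ω - a)(ω - a') with a = 3/2 + (1/14)*sqrt(469), a' = 3/2 - (1/14)*sqrt(469). At the order-3 pole a set g(ω) = (ω - a)^3*f(ω) = [14*ω/3 - 5/2] / (ω - a')^3.
Order-3 pole: residue = g''(a)/2; g''(3/2 + (1/14)*sqrt(469)) = (2646/300763)*sqrt(469), so the residue is (1323/300763)*sqrt(469).
List the singular points by increasing real part (a conjugate pair: the negative imaginary part first).

Radius of convergence at 0: -3/2 + (1/14)*sqrt(469).
At 3/2 - (1/14)*sqrt(469): a pole of order 3; residue -(1323/300763)*sqrt(469).
At 3/2 + (1/14)*sqrt(469): a pole of order 3; residue (1323/300763)*sqrt(469).


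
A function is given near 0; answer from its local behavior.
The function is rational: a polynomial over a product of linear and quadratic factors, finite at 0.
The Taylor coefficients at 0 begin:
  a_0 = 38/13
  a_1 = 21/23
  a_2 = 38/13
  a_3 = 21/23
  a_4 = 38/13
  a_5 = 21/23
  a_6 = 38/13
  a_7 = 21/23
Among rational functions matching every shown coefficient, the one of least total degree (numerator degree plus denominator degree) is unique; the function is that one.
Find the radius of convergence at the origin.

The radius of convergence is 1.

No rational of total degree below 3 reproduces all 8 coefficients; solving the [1/2] Pade equations on them gives f(η) = (-21*η/23 - 38/13)/((η - 1)*(η + 1)), whose expansion matches every shown term.
Denominator factor (η - 1): pole of order 1 at 1, modulus 1.
Denominator factor (η + 1): pole of order 1 at -1, modulus 1.
The radius of convergence is the smallest modulus among the singular points: 1.


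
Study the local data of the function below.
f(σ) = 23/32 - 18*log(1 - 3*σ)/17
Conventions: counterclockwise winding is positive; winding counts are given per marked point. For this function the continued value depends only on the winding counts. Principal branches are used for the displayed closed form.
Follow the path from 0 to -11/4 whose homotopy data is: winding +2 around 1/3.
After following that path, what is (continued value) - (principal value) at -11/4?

Continued minus principal equals -(72/17)*pi*i.

The rational part is single-valued and drops out of the difference; each branch term changes only by its own monodromy.
(-18/17)*log(1 - σ/(1/3)): each positive loop around 1/3 adds 2*pi*i to the log, so winding +2 contributes (-18/17)*(2)*2*pi*i = -(72/17)*pi*i.
Summing the contributions at σ = -11/4 gives -(72/17)*pi*i.


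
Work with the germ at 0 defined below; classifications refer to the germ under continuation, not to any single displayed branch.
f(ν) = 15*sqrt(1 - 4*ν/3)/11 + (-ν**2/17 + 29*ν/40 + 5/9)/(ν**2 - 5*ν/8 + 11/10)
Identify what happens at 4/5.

The point is a regular point.

Denominator factors: ν**2 - 5*ν/8 + 11/10 = 31/25 at ν = 4/5 — none vanishes.
Branch term sqrt(1 - ν/(3/4)): argument at 4/5 is -1/15, nonzero, so 4/5 is not its branch point (a point on a principal cut is still regular for the continued germ).
So the germ continues analytically to 4/5.


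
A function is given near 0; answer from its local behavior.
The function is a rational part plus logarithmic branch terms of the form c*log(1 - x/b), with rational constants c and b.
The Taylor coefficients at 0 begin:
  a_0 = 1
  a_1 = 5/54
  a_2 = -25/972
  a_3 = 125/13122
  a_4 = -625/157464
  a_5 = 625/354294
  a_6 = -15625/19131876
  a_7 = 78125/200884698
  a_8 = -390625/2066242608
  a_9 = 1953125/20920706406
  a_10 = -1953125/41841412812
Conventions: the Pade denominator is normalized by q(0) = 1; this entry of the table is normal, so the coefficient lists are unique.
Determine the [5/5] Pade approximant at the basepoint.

The Pade approximant has numerator coefficients [1, 40/27, 575/729, 28375/157464, 160625/9920232, 198125/535692528]; denominator coefficients [1, 25/18, 500/729, 625/4374, 3125/275562, 3125/14880348].

Taylor coefficients needed (read off): a_0 = 1, a_1 = 5/54, a_2 = -25/972, a_3 = 125/13122, a_4 = -625/157464, a_5 = 625/354294, a_6 = -15625/19131876, a_7 = 78125/200884698, a_8 = -390625/2066242608, a_9 = 1953125/20920706406, a_10 = -1953125/41841412812.
Write the denominator as Q(x) = 1 + q1*x + q2*x^2 + q3*x^3 + q4*x^4 + q5*x^5. Requiring Q*f - P = O(x^11) with deg P <= 5 kills the coefficients of x^6..x^10 in Q*f:
  x^6: a_6 + q1*a_5 + q2*a_4 + q3*a_3 + q4*a_2 + q5*a_1 = 0, i.e. -15625/19131876 + (625/354294)*q1 + (-625/157464)*q2 + (125/13122)*q3 + (-25/972)*q4 + (5/54)*q5 = 0.
  x^7: a_7 + q1*a_6 + q2*a_5 + q3*a_4 + q4*a_3 + q5*a_2 = 0, i.e. 78125/200884698 + (-15625/19131876)*q1 + (625/354294)*q2 + (-625/157464)*q3 + (125/13122)*q4 + (-25/972)*q5 = 0.
  x^8: a_8 + q1*a_7 + q2*a_6 + q3*a_5 + q4*a_4 + q5*a_3 = 0, i.e. -390625/2066242608 + (78125/200884698)*q1 + (-15625/19131876)*q2 + (625/354294)*q3 + (-625/157464)*q4 + (125/13122)*q5 = 0.
  x^9: a_9 + q1*a_8 + q2*a_7 + q3*a_6 + q4*a_5 + q5*a_4 = 0, i.e. 1953125/20920706406 + (-390625/2066242608)*q1 + (78125/200884698)*q2 + (-15625/19131876)*q3 + (625/354294)*q4 + (-625/157464)*q5 = 0.
  x^10: a_10 + q1*a_9 + q2*a_8 + q3*a_7 + q4*a_6 + q5*a_5 = 0, i.e. -1953125/41841412812 + (1953125/20920706406)*q1 + (-390625/2066242608)*q2 + (78125/200884698)*q3 + (-15625/19131876)*q4 + (625/354294)*q5 = 0.
Solving this linear system: q1 = 25/18, q2 = 500/729, q3 = 625/4374, q4 = 3125/275562, q5 = 3125/14880348.
The numerator is Q*f truncated at degree 5: P0 = a_0 = 1; P1 = a_1 + q1*a_0 = 40/27; P2 = a_2 + q1*a_1 + q2*a_0 = 575/729; P3 = a_3 + q1*a_2 + q2*a_1 + q3*a_0 = 28375/157464; P4 = a_4 + q1*a_3 + q2*a_2 + q3*a_1 + q4*a_0 = 160625/9920232; P5 = a_5 + q1*a_4 + q2*a_3 + q3*a_2 + q4*a_1 + q5*a_0 = 198125/535692528.


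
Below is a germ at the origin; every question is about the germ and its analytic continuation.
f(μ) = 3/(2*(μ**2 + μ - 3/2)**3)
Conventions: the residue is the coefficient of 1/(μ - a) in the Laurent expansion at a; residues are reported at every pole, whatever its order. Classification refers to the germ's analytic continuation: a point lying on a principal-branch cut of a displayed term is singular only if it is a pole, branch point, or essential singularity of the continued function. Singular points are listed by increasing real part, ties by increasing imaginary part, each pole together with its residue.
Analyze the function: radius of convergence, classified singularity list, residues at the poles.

Radius of convergence at 0: -1/2 + (1/2)*sqrt(7).
At -1/2 - (1/2)*sqrt(7): a pole of order 3; residue -(9/343)*sqrt(7).
At -1/2 + (1/2)*sqrt(7): a pole of order 3; residue (9/343)*sqrt(7).

Denominator factor (μ**2 + μ - 3/2)^3: discriminant 7, real irrational roots -1/2 + (1/2)*sqrt(7) and -1/2 - (1/2)*sqrt(7); poles of order 3, moduli -1/2 + (1/2)*sqrt(7) and 1/2 + (1/2)*sqrt(7).
The radius of convergence is the smallest modulus among the singular points: -1/2 + (1/2)*sqrt(7).
The factor μ**2 + μ - 3/2 splits as (μ - a)(μ - a') with a = -1/2 - (1/2)*sqrt(7), a' = -1/2 + (1/2)*sqrt(7). At the order-3 pole a set g(μ) = (μ - a)^3*f(μ) = [3/2] / (μ - a')^3.
Order-3 pole: residue = g''(a)/2; g''(-1/2 - (1/2)*sqrt(7)) = -(18/343)*sqrt(7), so the residue is -(9/343)*sqrt(7).
The factor μ**2 + μ - 3/2 splits as (μ - a)(μ - a') with a = -1/2 + (1/2)*sqrt(7), a' = -1/2 - (1/2)*sqrt(7). At the order-3 pole a set g(μ) = (μ - a)^3*f(μ) = [3/2] / (μ - a')^3.
Order-3 pole: residue = g''(a)/2; g''(-1/2 + (1/2)*sqrt(7)) = (18/343)*sqrt(7), so the residue is (9/343)*sqrt(7).
List the singular points by increasing real part (a conjugate pair: the negative imaginary part first).


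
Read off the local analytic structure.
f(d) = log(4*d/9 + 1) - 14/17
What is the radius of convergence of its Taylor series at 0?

The radius of convergence is 9/4.

Branch term (1)*log(1 - d/(-9/4)): its argument vanishes at d = -9/4, a logarithmic branch point, modulus 9/4.
The radius of convergence is the smallest modulus among the singular points: 9/4.


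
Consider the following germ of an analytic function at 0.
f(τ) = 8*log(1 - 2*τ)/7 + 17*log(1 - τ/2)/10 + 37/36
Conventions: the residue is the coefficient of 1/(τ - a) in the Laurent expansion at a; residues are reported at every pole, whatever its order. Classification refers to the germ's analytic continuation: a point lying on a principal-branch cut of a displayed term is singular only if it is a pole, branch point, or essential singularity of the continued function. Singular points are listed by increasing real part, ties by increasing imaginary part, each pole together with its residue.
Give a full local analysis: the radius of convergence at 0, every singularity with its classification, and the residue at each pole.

Branch term (17/10)*log(1 - τ/(2)): its argument vanishes at τ = 2, a logarithmic branch point, modulus 2.
Branch term (8/7)*log(1 - τ/(1/2)): its argument vanishes at τ = 1/2, a logarithmic branch point, modulus 1/2.
The radius of convergence is the smallest modulus among the singular points: 1/2.
List the singular points by increasing real part (a conjugate pair: the negative imaginary part first).

Radius of convergence at 0: 1/2.
At 1/2: a logarithmic branch point.
At 2: a logarithmic branch point.


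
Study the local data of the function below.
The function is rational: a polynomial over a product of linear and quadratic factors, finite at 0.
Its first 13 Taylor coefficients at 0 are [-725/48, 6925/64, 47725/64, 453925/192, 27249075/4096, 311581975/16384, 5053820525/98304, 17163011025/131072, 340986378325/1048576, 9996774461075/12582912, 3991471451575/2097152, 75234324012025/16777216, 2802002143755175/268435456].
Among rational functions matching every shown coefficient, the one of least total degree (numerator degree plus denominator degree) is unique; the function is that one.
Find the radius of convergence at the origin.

The radius of convergence is 1/2.

No rational of total degree below 11 reproduces all 13 coefficients; solving the [2/9] Pade equations on them gives f(ξ) = (-5*ξ**2/16 - 12*ξ + 29/30)/((ξ - 1/2)**3*(ξ**2 + ξ/5 + 4/5)**3), whose expansion matches every shown term.
Denominator factor (ξ**2 + ξ/5 + 4/5)^3: discriminant -79/25, complex-conjugate roots (-1/10) + ((1/10)*sqrt(79))*i and (-1/10) - ((1/10)*sqrt(79))*i; poles of order 3, moduli (2/5)*sqrt(5) and (2/5)*sqrt(5).
Denominator factor (ξ - 1/2)^3: pole of order 3 at 1/2, modulus 1/2.
The radius of convergence is the smallest modulus among the singular points: 1/2.


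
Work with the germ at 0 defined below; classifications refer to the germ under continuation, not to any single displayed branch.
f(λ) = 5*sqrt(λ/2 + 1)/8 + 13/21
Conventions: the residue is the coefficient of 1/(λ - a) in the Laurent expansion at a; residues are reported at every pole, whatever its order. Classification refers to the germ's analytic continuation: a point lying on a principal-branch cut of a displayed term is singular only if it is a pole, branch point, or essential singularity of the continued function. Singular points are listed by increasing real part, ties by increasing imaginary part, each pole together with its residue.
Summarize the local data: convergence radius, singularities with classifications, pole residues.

Branch term (5/8)*sqrt(1 - λ/(-2)): its argument vanishes at λ = -2, a square-root branch point, modulus 2.
The radius of convergence is the smallest modulus among the singular points: 2.

Radius of convergence at 0: 2.
At -2: an algebraic (square-root) branch point.


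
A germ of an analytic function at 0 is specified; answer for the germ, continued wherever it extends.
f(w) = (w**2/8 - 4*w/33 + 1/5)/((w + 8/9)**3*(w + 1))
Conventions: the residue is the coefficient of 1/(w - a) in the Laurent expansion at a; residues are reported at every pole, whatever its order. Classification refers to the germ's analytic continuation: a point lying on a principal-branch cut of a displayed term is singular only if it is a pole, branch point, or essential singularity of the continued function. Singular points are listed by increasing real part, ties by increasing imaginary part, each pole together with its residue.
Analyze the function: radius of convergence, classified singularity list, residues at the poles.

Radius of convergence at 0: 8/9.
At -1: a pole of order 1; residue -143127/440.
At -8/9: a pole of order 3; residue 143127/440.

Denominator factor (w + 1): pole of order 1 at -1, modulus 1.
Denominator factor (w + 8/9)^3: pole of order 3 at -8/9, modulus 8/9.
The radius of convergence is the smallest modulus among the singular points: 8/9.
At the order-1 pole -1 set g(w) = (w - (-1))*f(w) = (w**2/8 - 4*w/33 + 1/5)/(w + 8/9)**3.
Simple pole: residue = g(a) at a = -1, which is -143127/440.
At the order-3 pole -8/9 set g(w) = (w - (-8/9))^3*f(w) = (w**2/8 - 4*w/33 + 1/5)/(w + 1).
Order-3 pole: residue = g''(a)/2; g''(-8/9) = 143127/220, so the residue is 143127/440.
List the singular points by increasing real part (a conjugate pair: the negative imaginary part first).


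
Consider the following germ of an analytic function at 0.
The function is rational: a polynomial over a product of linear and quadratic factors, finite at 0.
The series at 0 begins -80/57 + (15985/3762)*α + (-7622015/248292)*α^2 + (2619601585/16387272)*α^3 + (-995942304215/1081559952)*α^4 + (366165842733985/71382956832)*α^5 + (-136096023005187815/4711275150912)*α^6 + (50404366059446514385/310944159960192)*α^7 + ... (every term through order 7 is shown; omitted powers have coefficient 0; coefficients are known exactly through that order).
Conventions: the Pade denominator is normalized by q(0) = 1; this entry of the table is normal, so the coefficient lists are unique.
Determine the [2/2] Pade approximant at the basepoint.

Taylor coefficients needed (read off): a_0 = -80/57, a_1 = 15985/3762, a_2 = -7622015/248292, a_3 = 2619601585/16387272, a_4 = -995942304215/1081559952.
Write the denominator as Q(α) = 1 + q1*α + q2*α^2. Requiring Q*f - P = O(α^5) with deg P <= 2 kills the coefficients of α^3..α^4 in Q*f:
  α^3: a_3 + q1*a_2 + q2*a_1 = 0, i.e. 2619601585/16387272 + (-7622015/248292)*q1 + (15985/3762)*q2 = 0.
  α^4: a_4 + q1*a_3 + q2*a_2 = 0, i.e. -995942304215/1081559952 + (2619601585/16387272)*q1 + (-7622015/248292)*q2 = 0.
Solving this linear system: q1 = 3715798753/983077656, q2 = -20279230813/1966155312.
The numerator is Q*f truncated at degree 2: P0 = a_0 = -80/57; P1 = a_1 + q1*a_0 = -149407755/141503602; P2 = a_2 + q1*a_1 + q2*a_0 = -547828435/3396086448.

The Pade approximant has numerator coefficients [-80/57, -149407755/141503602, -547828435/3396086448]; denominator coefficients [1, 3715798753/983077656, -20279230813/1966155312].


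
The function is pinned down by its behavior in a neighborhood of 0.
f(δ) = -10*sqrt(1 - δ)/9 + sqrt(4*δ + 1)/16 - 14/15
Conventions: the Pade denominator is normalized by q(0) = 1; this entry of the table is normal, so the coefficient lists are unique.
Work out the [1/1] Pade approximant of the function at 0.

The Pade approximant has numerator coefficients [-1427/720, 8479/11760]; denominator coefficients [1, -1/49].

Taylor coefficients needed (expand at 0): a_0 = -1427/720, a_1 = 49/72, a_2 = 1/72.
Write the denominator as Q(δ) = 1 + q1*δ. Requiring Q*f - P = O(δ^3) with deg P <= 1 kills the coefficients of δ^2..δ^2 in Q*f:
  δ^2: a_2 + q1*a_1 = 0, i.e. 1/72 + (49/72)*q1 = 0.
Solving this linear system: q1 = -1/49.
The numerator is Q*f truncated at degree 1: P0 = a_0 = -1427/720; P1 = a_1 + q1*a_0 = 8479/11760.


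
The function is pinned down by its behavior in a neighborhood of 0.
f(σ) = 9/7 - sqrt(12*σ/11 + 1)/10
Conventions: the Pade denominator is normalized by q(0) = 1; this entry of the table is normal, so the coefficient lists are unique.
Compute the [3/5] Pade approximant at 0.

The Pade approximant has numerator coefficients [83/70, 9181971/4198040, 27633231/23089220, 46317339/253981420]; denominator coefficients [1, 113385/59972, 178740/164923, 338850/1814153, 65205/19955683, -15309/439025026].

Taylor coefficients needed (expand at 0): a_0 = 83/70, a_1 = -3/55, a_2 = 9/605, a_3 = -54/6655, a_4 = 81/14641, a_5 = -3402/805255, a_6 = 30618/8857805, a_7 = -26244/8857805, a_8 = 255879/97435855.
Write the denominator as Q(σ) = 1 + q1*σ + q2*σ^2 + q3*σ^3 + q4*σ^4 + q5*σ^5. Requiring Q*f - P = O(σ^9) with deg P <= 3 kills the coefficients of σ^4..σ^8 in Q*f:
  σ^4: a_4 + q1*a_3 + q2*a_2 + q3*a_1 + q4*a_0 = 0, i.e. 81/14641 + (-54/6655)*q1 + (9/605)*q2 + (-3/55)*q3 + (83/70)*q4 = 0.
  σ^5: a_5 + q1*a_4 + q2*a_3 + q3*a_2 + q4*a_1 + q5*a_0 = 0, i.e. -3402/805255 + (81/14641)*q1 + (-54/6655)*q2 + (9/605)*q3 + (-3/55)*q4 + (83/70)*q5 = 0.
  σ^6: a_6 + q1*a_5 + q2*a_4 + q3*a_3 + q4*a_2 + q5*a_1 = 0, i.e. 30618/8857805 + (-3402/805255)*q1 + (81/14641)*q2 + (-54/6655)*q3 + (9/605)*q4 + (-3/55)*q5 = 0.
  σ^7: a_7 + q1*a_6 + q2*a_5 + q3*a_4 + q4*a_3 + q5*a_2 = 0, i.e. -26244/8857805 + (30618/8857805)*q1 + (-3402/805255)*q2 + (81/14641)*q3 + (-54/6655)*q4 + (9/605)*q5 = 0.
  σ^8: a_8 + q1*a_7 + q2*a_6 + q3*a_5 + q4*a_4 + q5*a_3 = 0, i.e. 255879/97435855 + (-26244/8857805)*q1 + (30618/8857805)*q2 + (-3402/805255)*q3 + (81/14641)*q4 + (-54/6655)*q5 = 0.
Solving this linear system: q1 = 113385/59972, q2 = 178740/164923, q3 = 338850/1814153, q4 = 65205/19955683, q5 = -15309/439025026.
The numerator is Q*f truncated at degree 3: P0 = a_0 = 83/70; P1 = a_1 + q1*a_0 = 9181971/4198040; P2 = a_2 + q1*a_1 + q2*a_0 = 27633231/23089220; P3 = a_3 + q1*a_2 + q2*a_1 + q3*a_0 = 46317339/253981420.


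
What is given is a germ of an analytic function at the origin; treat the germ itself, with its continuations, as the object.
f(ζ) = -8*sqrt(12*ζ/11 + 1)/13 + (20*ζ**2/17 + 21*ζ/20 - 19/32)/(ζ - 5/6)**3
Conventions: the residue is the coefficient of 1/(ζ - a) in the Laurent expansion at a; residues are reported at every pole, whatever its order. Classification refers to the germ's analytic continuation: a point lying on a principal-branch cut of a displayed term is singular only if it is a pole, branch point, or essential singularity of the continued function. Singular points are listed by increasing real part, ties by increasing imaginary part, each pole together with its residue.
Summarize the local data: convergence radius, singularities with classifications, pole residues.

Radius of convergence at 0: 5/6.
At -11/12: an algebraic (square-root) branch point.
At 5/6: a pole of order 3; residue 20/17.

Denominator factor (ζ - 5/6)^3: pole of order 3 at 5/6, modulus 5/6.
Branch term (-8/13)*sqrt(1 - ζ/(-11/12)): its argument vanishes at ζ = -11/12, a square-root branch point, modulus 11/12.
The radius of convergence is the smallest modulus among the singular points: 5/6.
The branch term is analytic at 5/6 and contributes nothing to the residue; only the rational part matters.
At the order-3 pole 5/6 set g(ζ) = (ζ - (5/6))^3*(rational part) = 20*ζ**2/17 + 21*ζ/20 - 19/32.
Order-3 pole: residue = g''(a)/2; g''(5/6) = 40/17, so the residue is 20/17.
List the singular points by increasing real part (a conjugate pair: the negative imaginary part first).


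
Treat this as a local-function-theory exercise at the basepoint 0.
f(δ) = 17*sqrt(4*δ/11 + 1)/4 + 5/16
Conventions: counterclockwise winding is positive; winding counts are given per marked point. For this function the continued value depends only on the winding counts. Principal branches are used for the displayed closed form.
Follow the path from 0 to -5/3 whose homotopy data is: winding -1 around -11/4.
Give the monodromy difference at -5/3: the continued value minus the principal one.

The rational part is single-valued and drops out of the difference; each branch term changes only by its own monodromy.
(17/4)*sqrt(1 - δ/(-11/4)): winding -1 is odd, the square root flips sign, contributing -2*(17/4)*sqrt(1 - (-5/3)/(-11/4)) = -2*(17/4)*sqrt(13/33) = -(17/66)*sqrt(429).
Summing the contributions at δ = -5/3 gives -(17/66)*sqrt(429).

Continued minus principal equals -(17/66)*sqrt(429).


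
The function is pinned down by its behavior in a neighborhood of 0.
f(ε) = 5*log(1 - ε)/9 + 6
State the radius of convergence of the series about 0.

The radius of convergence is 1.

Branch term (5/9)*log(1 - ε/(1)): its argument vanishes at ε = 1, a logarithmic branch point, modulus 1.
The radius of convergence is the smallest modulus among the singular points: 1.


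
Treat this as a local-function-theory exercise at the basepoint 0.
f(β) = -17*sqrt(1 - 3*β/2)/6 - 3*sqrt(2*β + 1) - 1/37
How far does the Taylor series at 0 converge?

Branch term (-3)*sqrt(1 - β/(-1/2)): its argument vanishes at β = -1/2, a square-root branch point, modulus 1/2.
Branch term (-17/6)*sqrt(1 - β/(2/3)): its argument vanishes at β = 2/3, a square-root branch point, modulus 2/3.
The radius of convergence is the smallest modulus among the singular points: 1/2.

The radius of convergence is 1/2.


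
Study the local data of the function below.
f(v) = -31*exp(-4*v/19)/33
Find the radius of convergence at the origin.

The factor exp(-4*v/19) is entire and contributes no finite singular point.
The polynomial part has no poles.
No finite singular points: the Taylor series at 0 converges everywhere.

The radius of convergence is infinite.


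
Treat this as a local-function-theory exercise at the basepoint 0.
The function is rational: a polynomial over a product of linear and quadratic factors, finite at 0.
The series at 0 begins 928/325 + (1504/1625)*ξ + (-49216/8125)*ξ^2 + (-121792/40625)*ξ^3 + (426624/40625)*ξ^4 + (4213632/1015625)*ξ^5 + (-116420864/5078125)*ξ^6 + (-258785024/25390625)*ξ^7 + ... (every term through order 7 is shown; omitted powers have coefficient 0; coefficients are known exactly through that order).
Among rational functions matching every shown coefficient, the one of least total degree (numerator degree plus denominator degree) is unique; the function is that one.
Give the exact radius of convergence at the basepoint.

No rational of total degree below 5 reproduces all 8 coefficients; solving the [1/4] Pade equations on them gives f(ξ) = (29/13 - 37*ξ/13)/((ξ - 5/4)**2*(ξ**2 + 1/2)), whose expansion matches every shown term.
Denominator factor (ξ - 5/4)^2: pole of order 2 at 5/4, modulus 5/4.
Denominator factor (ξ**2 + 1/2): discriminant -2, complex-conjugate roots ((1/2)*sqrt(2))*i and -((1/2)*sqrt(2))*i; poles of order 1, moduli (1/2)*sqrt(2) and (1/2)*sqrt(2).
The radius of convergence is the smallest modulus among the singular points: (1/2)*sqrt(2).

The radius of convergence is (1/2)*sqrt(2).


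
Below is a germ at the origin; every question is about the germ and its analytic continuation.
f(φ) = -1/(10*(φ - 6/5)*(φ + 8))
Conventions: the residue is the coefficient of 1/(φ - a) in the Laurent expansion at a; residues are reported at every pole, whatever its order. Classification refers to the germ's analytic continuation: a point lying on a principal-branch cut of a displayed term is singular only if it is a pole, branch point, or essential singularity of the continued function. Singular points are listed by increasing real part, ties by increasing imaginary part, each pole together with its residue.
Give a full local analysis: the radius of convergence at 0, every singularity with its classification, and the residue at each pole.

Denominator factor (φ + 8): pole of order 1 at -8, modulus 8.
Denominator factor (φ - 6/5): pole of order 1 at 6/5, modulus 6/5.
The radius of convergence is the smallest modulus among the singular points: 6/5.
At the order-1 pole -8 set g(φ) = (φ - (-8))*f(φ) = -1/(10*(φ - 6/5)).
Simple pole: residue = g(a) at a = -8, which is 1/92.
At the order-1 pole 6/5 set g(φ) = (φ - (6/5))*f(φ) = -1/(10*(φ + 8)).
Simple pole: residue = g(a) at a = 6/5, which is -1/92.
List the singular points by increasing real part (a conjugate pair: the negative imaginary part first).

Radius of convergence at 0: 6/5.
At -8: a pole of order 1; residue 1/92.
At 6/5: a pole of order 1; residue -1/92.


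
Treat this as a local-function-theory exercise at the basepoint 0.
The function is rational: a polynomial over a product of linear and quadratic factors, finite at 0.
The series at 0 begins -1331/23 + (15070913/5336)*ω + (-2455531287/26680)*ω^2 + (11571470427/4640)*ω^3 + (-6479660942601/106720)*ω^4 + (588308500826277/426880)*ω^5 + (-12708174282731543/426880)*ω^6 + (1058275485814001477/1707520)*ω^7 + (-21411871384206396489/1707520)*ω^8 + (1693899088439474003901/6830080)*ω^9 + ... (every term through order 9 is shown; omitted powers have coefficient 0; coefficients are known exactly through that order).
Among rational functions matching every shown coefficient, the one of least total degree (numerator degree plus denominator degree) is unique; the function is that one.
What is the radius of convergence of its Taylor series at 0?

The radius of convergence is 3/2 - (1/22)*sqrt(1001).

No rational of total degree below 8 reproduces all 10 coefficients; solving the [2/6] Pade equations on them gives f(ω) = (-27*ω**2/10 - 7*ω/29 - 8/23)/(ω**2 + 3*ω + 2/11)**3, whose expansion matches every shown term.
Denominator factor (ω**2 + 3*ω + 2/11)^3: discriminant 91/11, real irrational roots -3/2 + (1/22)*sqrt(1001) and -3/2 - (1/22)*sqrt(1001); poles of order 3, moduli 3/2 - (1/22)*sqrt(1001) and 3/2 + (1/22)*sqrt(1001).
The radius of convergence is the smallest modulus among the singular points: 3/2 - (1/22)*sqrt(1001).


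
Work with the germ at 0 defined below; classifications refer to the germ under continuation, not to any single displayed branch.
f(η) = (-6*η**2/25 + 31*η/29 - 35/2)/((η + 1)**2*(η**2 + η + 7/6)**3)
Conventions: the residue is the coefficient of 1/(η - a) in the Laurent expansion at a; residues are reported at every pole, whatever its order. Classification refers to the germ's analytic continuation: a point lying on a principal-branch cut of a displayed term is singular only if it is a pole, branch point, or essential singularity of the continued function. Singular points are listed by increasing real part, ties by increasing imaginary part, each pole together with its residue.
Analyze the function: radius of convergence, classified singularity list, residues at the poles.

Radius of convergence at 0: 1.
At -1: a pole of order 2; residue -51320736/1740725.
At (-1/2) - ((1/6)*sqrt(33))*i: a pole of order 3; residue (25660368/1740725) + ((587907882/2316904975)*sqrt(33))*i.
At (-1/2) + ((1/6)*sqrt(33))*i: a pole of order 3; residue (25660368/1740725) - ((587907882/2316904975)*sqrt(33))*i.

Denominator factor (η**2 + η + 7/6)^3: discriminant -11/3, complex-conjugate roots (-1/2) + ((1/6)*sqrt(33))*i and (-1/2) - ((1/6)*sqrt(33))*i; poles of order 3, moduli (1/6)*sqrt(42) and (1/6)*sqrt(42).
Denominator factor (η + 1)^2: pole of order 2 at -1, modulus 1.
The radius of convergence is the smallest modulus among the singular points: 1.
At the order-2 pole -1 set g(η) = (η - (-1))^2*f(η) = (-6*η**2/25 + 31*η/29 - 35/2)/(η**2 + η + 7/6)**3.
Order-2 pole: residue = g'(a); g'(-1) = -51320736/1740725, so the residue is -51320736/1740725.
The factor η**2 + η + 7/6 splits as (η - a)(η - a') with a = (-1/2) - ((1/6)*sqrt(33))*i, a' = (-1/2) + ((1/6)*sqrt(33))*i. At the order-3 pole a set g(η) = (η - a)^3*f(η) = [(-6*η**2/25 + 31*η/29 - 35/2)/(η + 1)**2] / (η - a')^3.
Order-3 pole: residue = g''(a)/2; g''((-1/2) - ((1/6)*sqrt(33))*i) = (51320736/1740725) + ((1175815764/2316904975)*sqrt(33))*i, so the residue is (25660368/1740725) + ((587907882/2316904975)*sqrt(33))*i.
The factor η**2 + η + 7/6 splits as (η - a)(η - a') with a = (-1/2) + ((1/6)*sqrt(33))*i, a' = (-1/2) - ((1/6)*sqrt(33))*i. At the order-3 pole a set g(η) = (η - a)^3*f(η) = [(-6*η**2/25 + 31*η/29 - 35/2)/(η + 1)**2] / (η - a')^3.
Order-3 pole: residue = g''(a)/2; g''((-1/2) + ((1/6)*sqrt(33))*i) = (51320736/1740725) - ((1175815764/2316904975)*sqrt(33))*i, so the residue is (25660368/1740725) - ((587907882/2316904975)*sqrt(33))*i.
List the singular points by increasing real part (a conjugate pair: the negative imaginary part first).


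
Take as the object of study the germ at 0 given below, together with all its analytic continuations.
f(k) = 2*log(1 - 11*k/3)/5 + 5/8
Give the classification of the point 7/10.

There is no denominator, hence no pole anywhere.
Branch term log(1 - k/(3/11)): argument at 7/10 is -47/30, nonzero, so 7/10 is not its branch point (a point on a principal cut is still regular for the continued germ).
So the germ continues analytically to 7/10.

The point is a regular point.


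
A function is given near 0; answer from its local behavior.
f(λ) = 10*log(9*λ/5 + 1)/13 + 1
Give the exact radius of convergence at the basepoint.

Branch term (10/13)*log(1 - λ/(-5/9)): its argument vanishes at λ = -5/9, a logarithmic branch point, modulus 5/9.
The radius of convergence is the smallest modulus among the singular points: 5/9.

The radius of convergence is 5/9.


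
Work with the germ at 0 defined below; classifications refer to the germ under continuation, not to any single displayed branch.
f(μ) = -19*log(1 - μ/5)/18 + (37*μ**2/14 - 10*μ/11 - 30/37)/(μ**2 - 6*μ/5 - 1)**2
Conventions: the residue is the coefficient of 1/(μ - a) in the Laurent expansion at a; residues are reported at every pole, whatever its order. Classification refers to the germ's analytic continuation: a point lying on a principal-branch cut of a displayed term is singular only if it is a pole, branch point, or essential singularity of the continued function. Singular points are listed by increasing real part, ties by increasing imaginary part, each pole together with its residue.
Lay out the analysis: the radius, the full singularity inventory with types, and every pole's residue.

Radius of convergence at 0: -3/5 + (1/5)*sqrt(34).
At 3/5 - (1/5)*sqrt(34): a pole of order 2; residue -(2848375/26347552)*sqrt(34).
At 3/5 + (1/5)*sqrt(34): a pole of order 2; residue (2848375/26347552)*sqrt(34).
At 5: a logarithmic branch point.

Denominator factor (μ**2 - 6*μ/5 - 1)^2: discriminant 136/25, real irrational roots 3/5 + (1/5)*sqrt(34) and 3/5 - (1/5)*sqrt(34); poles of order 2, moduli 3/5 + (1/5)*sqrt(34) and -3/5 + (1/5)*sqrt(34).
Branch term (-19/18)*log(1 - μ/(5)): its argument vanishes at μ = 5, a logarithmic branch point, modulus 5.
The radius of convergence is the smallest modulus among the singular points: -3/5 + (1/5)*sqrt(34).
The branch term is analytic at 3/5 - (1/5)*sqrt(34) and contributes nothing to the residue; only the rational part matters.
The factor μ**2 - 6*μ/5 - 1 splits as (μ - a)(μ - a') with a = 3/5 - (1/5)*sqrt(34), a' = 3/5 + (1/5)*sqrt(34). At the order-2 pole a set g(μ) = (μ - a)^2*(rational part) = [37*μ**2/14 - 10*μ/11 - 30/37] / (μ - a')^2.
Order-2 pole: residue = g'(a); g'(3/5 - (1/5)*sqrt(34)) = -(2848375/26347552)*sqrt(34), so the residue is -(2848375/26347552)*sqrt(34).
The branch term is analytic at 3/5 + (1/5)*sqrt(34) and contributes nothing to the residue; only the rational part matters.
The factor μ**2 - 6*μ/5 - 1 splits as (μ - a)(μ - a') with a = 3/5 + (1/5)*sqrt(34), a' = 3/5 - (1/5)*sqrt(34). At the order-2 pole a set g(μ) = (μ - a)^2*(rational part) = [37*μ**2/14 - 10*μ/11 - 30/37] / (μ - a')^2.
Order-2 pole: residue = g'(a); g'(3/5 + (1/5)*sqrt(34)) = (2848375/26347552)*sqrt(34), so the residue is (2848375/26347552)*sqrt(34).
List the singular points by increasing real part (a conjugate pair: the negative imaginary part first).


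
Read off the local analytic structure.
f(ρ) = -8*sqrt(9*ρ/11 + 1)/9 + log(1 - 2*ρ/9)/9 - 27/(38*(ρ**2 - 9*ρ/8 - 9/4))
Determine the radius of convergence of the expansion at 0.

The radius of convergence is -9/16 + (3/16)*sqrt(73).

Denominator factor (ρ**2 - 9*ρ/8 - 9/4): discriminant 657/64, real irrational roots 9/16 + (3/16)*sqrt(73) and 9/16 - (3/16)*sqrt(73); poles of order 1, moduli 9/16 + (3/16)*sqrt(73) and -9/16 + (3/16)*sqrt(73).
Branch term (-8/9)*sqrt(1 - ρ/(-11/9)): its argument vanishes at ρ = -11/9, a square-root branch point, modulus 11/9.
Branch term (1/9)*log(1 - ρ/(9/2)): its argument vanishes at ρ = 9/2, a logarithmic branch point, modulus 9/2.
The radius of convergence is the smallest modulus among the singular points: -9/16 + (3/16)*sqrt(73).


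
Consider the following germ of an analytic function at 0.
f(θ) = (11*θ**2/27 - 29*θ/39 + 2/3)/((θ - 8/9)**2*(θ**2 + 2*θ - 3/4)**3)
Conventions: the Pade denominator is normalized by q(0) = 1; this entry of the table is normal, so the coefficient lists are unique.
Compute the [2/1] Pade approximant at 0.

The Pade approximant has numerator coefficients [-2, -260807731/33666594, -1630063291/85052448]; denominator coefficients [1, -6812597/1294869].

Taylor coefficients needed (expand at 0): a_0 = -2, a_1 = -475/26, a_2 = -431623/3744, a_3 = -6812597/11232.
Write the denominator as Q(θ) = 1 + q1*θ. Requiring Q*f - P = O(θ^4) with deg P <= 2 kills the coefficients of θ^3..θ^3 in Q*f:
  θ^3: a_3 + q1*a_2 = 0, i.e. -6812597/11232 + (-431623/3744)*q1 = 0.
Solving this linear system: q1 = -6812597/1294869.
The numerator is Q*f truncated at degree 2: P0 = a_0 = -2; P1 = a_1 + q1*a_0 = -260807731/33666594; P2 = a_2 + q1*a_1 = -1630063291/85052448.
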